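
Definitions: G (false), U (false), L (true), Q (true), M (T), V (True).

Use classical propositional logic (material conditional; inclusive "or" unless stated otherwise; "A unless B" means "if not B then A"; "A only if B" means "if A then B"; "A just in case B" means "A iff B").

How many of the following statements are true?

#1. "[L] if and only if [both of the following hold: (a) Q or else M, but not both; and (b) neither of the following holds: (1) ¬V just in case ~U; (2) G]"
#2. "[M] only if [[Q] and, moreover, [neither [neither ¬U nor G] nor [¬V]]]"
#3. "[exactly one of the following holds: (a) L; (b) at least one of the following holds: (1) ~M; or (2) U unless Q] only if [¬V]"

#1: This is L ↔ ((Q ⊕ M) ∧ ((¬V ↔ ¬U) ↓ G)).

Q ⊕ M = T ⊕ T = F
¬V = ¬T = F
¬U = ¬F = T
¬V ↔ ¬U = F ↔ T = F
(¬V ↔ ¬U) ↓ G = F ↓ F = T
(Q ⊕ M) ∧ ((¬V ↔ ¬U) ↓ G) = F ∧ T = F
L ↔ ((Q ⊕ M) ∧ ((¬V ↔ ¬U) ↓ G)) = T ↔ F = F
Hence #1 is false.

#2: In symbols: M → (Q ∧ ((¬U ↓ G) ↓ ¬V))

¬U = ¬F = T
¬U ↓ G = T ↓ F = F
¬V = ¬T = F
(¬U ↓ G) ↓ ¬V = F ↓ F = T
Q ∧ ((¬U ↓ G) ↓ ¬V) = T ∧ T = T
M → (Q ∧ ((¬U ↓ G) ↓ ¬V)) = T → T = T
Hence #2 is true.

#3: This is (L ⊕ (¬M ∨ (U ∨ Q))) → ¬V.

¬M = ¬T = F
U ∨ Q = F ∨ T = T
¬M ∨ (U ∨ Q) = F ∨ T = T
L ⊕ (¬M ∨ (U ∨ Q)) = T ⊕ T = F
¬V = ¬T = F
(L ⊕ (¬M ∨ (U ∨ Q))) → ¬V = F → F = T
Thus #3 is true.

True statements: 2.

2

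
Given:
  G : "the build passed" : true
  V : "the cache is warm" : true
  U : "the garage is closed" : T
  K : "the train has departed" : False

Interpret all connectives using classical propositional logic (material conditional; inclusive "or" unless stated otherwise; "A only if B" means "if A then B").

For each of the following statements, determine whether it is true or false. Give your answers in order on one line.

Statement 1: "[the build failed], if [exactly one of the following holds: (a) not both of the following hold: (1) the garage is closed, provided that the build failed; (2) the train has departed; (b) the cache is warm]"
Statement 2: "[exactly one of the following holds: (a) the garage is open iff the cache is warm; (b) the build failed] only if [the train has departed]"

Statement 1 True, Statement 2 True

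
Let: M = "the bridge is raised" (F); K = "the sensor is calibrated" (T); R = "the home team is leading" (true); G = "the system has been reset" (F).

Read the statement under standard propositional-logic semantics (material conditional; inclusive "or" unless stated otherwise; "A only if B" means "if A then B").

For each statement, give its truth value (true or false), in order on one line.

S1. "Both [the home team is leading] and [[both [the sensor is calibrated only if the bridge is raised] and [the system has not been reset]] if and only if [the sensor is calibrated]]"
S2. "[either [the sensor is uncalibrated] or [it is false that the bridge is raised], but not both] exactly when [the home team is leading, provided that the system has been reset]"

S1 False / S2 True

S1: This is R ∧ (((K → M) ∧ ¬G) ↔ K).

K → M = T → F = F
¬G = ¬F = T
(K → M) ∧ ¬G = F ∧ T = F
((K → M) ∧ ¬G) ↔ K = F ↔ T = F
R ∧ (((K → M) ∧ ¬G) ↔ K) = T ∧ F = F
Thus S1 is false.

S2: Formalization: (¬K ⊕ ¬M) ↔ (G → R)

¬K = ¬T = F
¬M = ¬F = T
¬K ⊕ ¬M = F ⊕ T = T
G → R = F → T = T
(¬K ⊕ ¬M) ↔ (G → R) = T ↔ T = T
So S2 is true.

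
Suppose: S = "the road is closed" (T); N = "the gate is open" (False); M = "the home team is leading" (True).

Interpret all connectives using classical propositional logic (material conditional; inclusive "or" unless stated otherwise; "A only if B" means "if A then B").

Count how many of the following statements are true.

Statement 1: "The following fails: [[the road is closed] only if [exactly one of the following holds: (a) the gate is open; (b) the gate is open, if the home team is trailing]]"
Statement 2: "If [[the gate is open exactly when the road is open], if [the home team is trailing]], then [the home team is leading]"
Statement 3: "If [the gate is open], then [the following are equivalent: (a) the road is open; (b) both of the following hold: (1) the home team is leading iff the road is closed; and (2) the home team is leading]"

2

Statement 1: In symbols: ~(S -> (N xor (~M -> N)))

~M = ~T = F
~M -> N = F -> F = T
N xor (~M -> N) = F xor T = T
S -> (N xor (~M -> N)) = T -> T = T
~(S -> (N xor (~M -> N))) = ~T = F
Hence Statement 1 is false.

Statement 2: This is (~M -> (N <-> ~S)) -> M.

~M = ~T = F
~S = ~T = F
N <-> ~S = F <-> F = T
~M -> (N <-> ~S) = F -> T = T
(~M -> (N <-> ~S)) -> M = T -> T = T
Hence Statement 2 is true.

Statement 3: Formalization: N -> (~S <-> ((M <-> S) & M))

~S = ~T = F
M <-> S = T <-> T = T
(M <-> S) & M = T & T = T
~S <-> ((M <-> S) & M) = F <-> T = F
N -> (~S <-> ((M <-> S) & M)) = F -> F = T
So Statement 3 is true.

True statements: 2 (Statement 2, Statement 3).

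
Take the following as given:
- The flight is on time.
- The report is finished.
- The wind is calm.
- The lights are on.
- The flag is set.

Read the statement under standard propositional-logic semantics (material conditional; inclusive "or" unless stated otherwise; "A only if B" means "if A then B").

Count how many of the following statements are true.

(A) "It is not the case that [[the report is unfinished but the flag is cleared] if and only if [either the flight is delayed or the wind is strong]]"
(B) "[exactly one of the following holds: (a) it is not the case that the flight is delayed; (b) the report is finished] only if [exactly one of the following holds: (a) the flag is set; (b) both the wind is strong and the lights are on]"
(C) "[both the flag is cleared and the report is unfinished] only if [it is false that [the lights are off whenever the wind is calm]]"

Let Q = "the report is finished" (True), U = "the flag is set" (True), P = "the flight is delayed" (False), R = "the wind is strong" (False), S = "the lights are on" (True).

(A): Formalization: not ((not Q and not U) iff (P or R))

not Q = not True = False
not U = not True = False
not Q and not U = False and False = False
P or R = False or False = False
(not Q and not U) iff (P or R) = False iff False = True
not ((not Q and not U) iff (P or R)) = not True = False
So (A) is false.

(B): Formalization: (not P xor Q) -> (U xor (R and S))

not P = not False = True
not P xor Q = True xor True = False
R and S = False and True = False
U xor (R and S) = True xor False = True
(not P xor Q) -> (U xor (R and S)) = False -> True = True
So (B) is true.

(C): Parsed as (not U and not Q) -> not (not R -> not S)

not U = not True = False
not Q = not True = False
not U and not Q = False and False = False
not R = not False = True
not S = not True = False
not R -> not S = True -> False = False
not (not R -> not S) = not False = True
(not U and not Q) -> not (not R -> not S) = False -> True = True
Thus (C) is true.

True statements: 2.

2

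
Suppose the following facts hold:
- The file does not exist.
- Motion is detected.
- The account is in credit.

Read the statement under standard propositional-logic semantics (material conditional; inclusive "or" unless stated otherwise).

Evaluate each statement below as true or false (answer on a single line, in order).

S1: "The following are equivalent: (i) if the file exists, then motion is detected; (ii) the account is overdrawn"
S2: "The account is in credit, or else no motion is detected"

S1 F / S2 T

Let U = "the file exists" (F), Q = "motion is detected" (T), N = "the account is overdrawn" (F).

S1: This is (U → Q) ↔ N.

U → Q = F → T = T
(U → Q) ↔ N = T ↔ F = F
Thus S1 is false.

S2: Parsed as ¬N ∨ ¬Q

¬N = ¬F = T
¬Q = ¬T = F
¬N ∨ ¬Q = T ∨ F = T
So S2 is true.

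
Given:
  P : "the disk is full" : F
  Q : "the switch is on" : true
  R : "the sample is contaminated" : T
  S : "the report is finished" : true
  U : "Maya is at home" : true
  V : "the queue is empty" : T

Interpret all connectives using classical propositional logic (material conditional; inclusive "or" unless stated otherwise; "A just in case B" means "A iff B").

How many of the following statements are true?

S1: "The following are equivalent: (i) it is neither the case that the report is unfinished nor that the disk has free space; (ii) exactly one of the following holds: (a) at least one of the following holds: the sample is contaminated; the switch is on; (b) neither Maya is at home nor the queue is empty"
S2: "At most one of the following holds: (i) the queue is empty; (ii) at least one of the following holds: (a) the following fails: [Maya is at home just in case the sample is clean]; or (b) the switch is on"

S1: This is (~S nor ~P) <-> ((R | Q) xor (U nor V)).

~S = ~T = F
~P = ~F = T
~S nor ~P = F nor T = F
R | Q = T | T = T
U nor V = T nor T = F
(R | Q) xor (U nor V) = T xor F = T
(~S nor ~P) <-> ((R | Q) xor (U nor V)) = F <-> T = F
Hence S1 is false.

S2: Parsed as V nand (~(U <-> ~R) | Q)

~R = ~T = F
U <-> ~R = T <-> F = F
~(U <-> ~R) = ~F = T
~(U <-> ~R) | Q = T | T = T
V nand (~(U <-> ~R) | Q) = T nand T = F
Hence S2 is false.

Count: 0.

0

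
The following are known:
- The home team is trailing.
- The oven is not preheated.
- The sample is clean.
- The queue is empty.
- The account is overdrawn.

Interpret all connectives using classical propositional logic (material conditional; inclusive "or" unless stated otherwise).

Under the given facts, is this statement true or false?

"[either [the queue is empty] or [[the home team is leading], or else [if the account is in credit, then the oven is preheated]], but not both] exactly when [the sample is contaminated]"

True

Let S = "the queue is empty" (True), P = "the home team is leading" (False), U = "the account is overdrawn" (True), Q = "the oven is preheated" (False), R = "the sample is contaminated" (False).
Parsed as (S xor (P or (not U -> Q))) iff R

not U = not True = False
not U -> Q = False -> False = True
P or (not U -> Q) = False or True = True
S xor (P or (not U -> Q)) = True xor True = False
(S xor (P or (not U -> Q))) iff R = False iff False = True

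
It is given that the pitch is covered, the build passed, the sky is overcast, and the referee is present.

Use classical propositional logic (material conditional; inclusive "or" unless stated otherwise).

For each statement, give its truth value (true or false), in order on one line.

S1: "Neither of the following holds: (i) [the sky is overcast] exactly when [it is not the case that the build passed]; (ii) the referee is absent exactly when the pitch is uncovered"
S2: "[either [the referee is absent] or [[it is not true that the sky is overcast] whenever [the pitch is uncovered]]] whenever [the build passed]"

S1 F; S2 T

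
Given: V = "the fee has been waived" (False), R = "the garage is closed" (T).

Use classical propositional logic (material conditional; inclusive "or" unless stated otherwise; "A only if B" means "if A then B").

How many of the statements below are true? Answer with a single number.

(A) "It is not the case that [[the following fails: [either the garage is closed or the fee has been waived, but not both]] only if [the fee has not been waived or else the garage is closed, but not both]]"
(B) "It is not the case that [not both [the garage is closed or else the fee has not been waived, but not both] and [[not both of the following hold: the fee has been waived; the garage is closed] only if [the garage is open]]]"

0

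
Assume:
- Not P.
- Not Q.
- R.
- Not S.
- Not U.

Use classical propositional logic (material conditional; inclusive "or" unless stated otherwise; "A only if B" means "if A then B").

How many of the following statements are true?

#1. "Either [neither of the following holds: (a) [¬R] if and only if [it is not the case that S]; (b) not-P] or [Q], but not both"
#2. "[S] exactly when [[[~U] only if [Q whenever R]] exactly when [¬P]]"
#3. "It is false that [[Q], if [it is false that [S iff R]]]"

#1: Parsed as ((~R <-> ~S) nor ~P) xor Q

~R = ~T = F
~S = ~F = T
~R <-> ~S = F <-> T = F
~P = ~F = T
(~R <-> ~S) nor ~P = F nor T = F
((~R <-> ~S) nor ~P) xor Q = F xor F = F
So #1 is false.

#2: In symbols: S <-> ((~U -> (R -> Q)) <-> ~P)

~U = ~F = T
R -> Q = T -> F = F
~U -> (R -> Q) = T -> F = F
~P = ~F = T
(~U -> (R -> Q)) <-> ~P = F <-> T = F
S <-> ((~U -> (R -> Q)) <-> ~P) = F <-> F = T
Thus #2 is true.

#3: Parsed as ~(~(S <-> R) -> Q)

S <-> R = F <-> T = F
~(S <-> R) = ~F = T
~(S <-> R) -> Q = T -> F = F
~(~(S <-> R) -> Q) = ~F = T
Thus #3 is true.

Count: 2.

2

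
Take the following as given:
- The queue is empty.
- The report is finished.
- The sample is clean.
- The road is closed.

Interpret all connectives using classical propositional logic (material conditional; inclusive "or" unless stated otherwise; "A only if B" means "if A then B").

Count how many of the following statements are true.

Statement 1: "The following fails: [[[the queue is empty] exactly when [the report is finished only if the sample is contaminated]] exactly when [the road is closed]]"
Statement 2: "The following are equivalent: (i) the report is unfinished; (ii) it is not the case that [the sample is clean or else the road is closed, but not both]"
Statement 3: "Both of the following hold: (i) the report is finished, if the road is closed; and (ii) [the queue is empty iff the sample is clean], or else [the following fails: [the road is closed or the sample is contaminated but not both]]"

Let P = "the queue is empty" (True), Q = "the report is finished" (True), R = "the sample is contaminated" (False), S = "the road is closed" (True).

Statement 1: In symbols: not ((P iff (Q -> R)) iff S)

Q -> R = True -> False = False
P iff (Q -> R) = True iff False = False
(P iff (Q -> R)) iff S = False iff True = False
not ((P iff (Q -> R)) iff S) = not False = True
So Statement 1 is true.

Statement 2: This is not Q iff not (not R xor S).

not Q = not True = False
not R = not False = True
not R xor S = True xor True = False
not (not R xor S) = not False = True
not Q iff not (not R xor S) = False iff True = False
Hence Statement 2 is false.

Statement 3: Formalization: (S -> Q) and ((P iff not R) or not (S xor R))

S -> Q = True -> True = True
not R = not False = True
P iff not R = True iff True = True
S xor R = True xor False = True
not (S xor R) = not True = False
(P iff not R) or not (S xor R) = True or False = True
(S -> Q) and ((P iff not R) or not (S xor R)) = True and True = True
So Statement 3 is true.

Count: 2.

2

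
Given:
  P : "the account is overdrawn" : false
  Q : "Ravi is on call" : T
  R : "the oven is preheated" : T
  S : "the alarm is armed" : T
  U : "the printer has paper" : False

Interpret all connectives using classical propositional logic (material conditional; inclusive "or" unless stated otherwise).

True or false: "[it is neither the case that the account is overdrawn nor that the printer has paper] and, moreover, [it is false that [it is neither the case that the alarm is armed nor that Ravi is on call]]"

Values: P=F, U=F, S=T, Q=T.
This is (P nor U) & ~(S nor Q).

P nor U = F nor F = T
S nor Q = T nor T = F
~(S nor Q) = ~F = T
(P nor U) & ~(S nor Q) = T & T = T

True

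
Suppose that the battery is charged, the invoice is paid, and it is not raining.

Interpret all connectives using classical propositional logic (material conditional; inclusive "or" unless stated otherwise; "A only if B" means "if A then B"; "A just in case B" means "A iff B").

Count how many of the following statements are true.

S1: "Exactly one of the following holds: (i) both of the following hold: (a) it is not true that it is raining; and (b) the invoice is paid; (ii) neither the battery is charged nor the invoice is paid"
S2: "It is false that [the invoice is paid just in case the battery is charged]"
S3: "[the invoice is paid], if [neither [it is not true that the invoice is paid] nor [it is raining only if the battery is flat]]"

Let H = "it is raining" (False), W = "the invoice is paid" (True), N = "the battery is charged" (True).

S1: This is (not H and W) xor (N nor W).

not H = not False = True
not H and W = True and True = True
N nor W = True nor True = False
(not H and W) xor (N nor W) = True xor False = True
So S1 is true.

S2: In symbols: not (W iff N)

W iff N = True iff True = True
not (W iff N) = not True = False
Hence S2 is false.

S3: Parsed as (not W nor (H -> not N)) -> W

not W = not True = False
not N = not True = False
H -> not N = False -> False = True
not W nor (H -> not N) = False nor True = False
(not W nor (H -> not N)) -> W = False -> True = True
Hence S3 is true.

2 of the 3 statements are true.

2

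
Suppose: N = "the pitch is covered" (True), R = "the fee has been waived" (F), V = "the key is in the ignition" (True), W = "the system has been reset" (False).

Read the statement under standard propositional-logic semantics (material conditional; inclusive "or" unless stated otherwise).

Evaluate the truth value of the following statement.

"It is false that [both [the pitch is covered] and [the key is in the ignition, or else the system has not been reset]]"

Formalization: not (N and (V or not W))

not W = not False = True
V or not W = True or True = True
N and (V or not W) = True and True = True
not (N and (V or not W)) = not True = False

False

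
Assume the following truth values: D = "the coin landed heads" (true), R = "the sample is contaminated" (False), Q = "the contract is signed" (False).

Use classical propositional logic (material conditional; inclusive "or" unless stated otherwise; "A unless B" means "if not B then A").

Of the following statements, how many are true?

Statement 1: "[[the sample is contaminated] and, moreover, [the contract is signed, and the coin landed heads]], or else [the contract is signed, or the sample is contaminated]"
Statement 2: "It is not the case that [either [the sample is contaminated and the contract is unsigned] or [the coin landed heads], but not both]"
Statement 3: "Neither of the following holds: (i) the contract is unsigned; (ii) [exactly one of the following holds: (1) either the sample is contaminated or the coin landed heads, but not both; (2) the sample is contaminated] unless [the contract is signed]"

0

Statement 1: In symbols: (R and (Q and D)) or (Q or R)

Q and D = False and True = False
R and (Q and D) = False and False = False
Q or R = False or False = False
(R and (Q and D)) or (Q or R) = False or False = False
Hence Statement 1 is false.

Statement 2: Formalization: not ((R and not Q) xor D)

not Q = not False = True
R and not Q = False and True = False
(R and not Q) xor D = False xor True = True
not ((R and not Q) xor D) = not True = False
Thus Statement 2 is false.

Statement 3: Parsed as not Q nor (((R xor D) xor R) or Q)

not Q = not False = True
R xor D = False xor True = True
(R xor D) xor R = True xor False = True
((R xor D) xor R) or Q = True or False = True
not Q nor (((R xor D) xor R) or Q) = True nor True = False
Thus Statement 3 is false.

True statements: 0 (none).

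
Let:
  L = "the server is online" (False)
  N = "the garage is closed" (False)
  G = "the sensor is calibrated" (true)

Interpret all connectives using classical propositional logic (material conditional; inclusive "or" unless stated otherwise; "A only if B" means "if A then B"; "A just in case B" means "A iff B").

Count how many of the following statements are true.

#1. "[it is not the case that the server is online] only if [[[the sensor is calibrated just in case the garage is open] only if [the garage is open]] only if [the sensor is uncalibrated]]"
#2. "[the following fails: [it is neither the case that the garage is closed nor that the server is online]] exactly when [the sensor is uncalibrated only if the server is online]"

0

#1: This is not L -> (((G iff not N) -> not N) -> not G).

not L = not False = True
not N = not False = True
G iff not N = True iff True = True
not N = not False = True
(G iff not N) -> not N = True -> True = True
not G = not True = False
((G iff not N) -> not N) -> not G = True -> False = False
not L -> (((G iff not N) -> not N) -> not G) = True -> False = False
So #1 is false.

#2: Parsed as not (N nor L) iff (not G -> L)

N nor L = False nor False = True
not (N nor L) = not True = False
not G = not True = False
not G -> L = False -> False = True
not (N nor L) iff (not G -> L) = False iff True = False
Thus #2 is false.

Count: 0.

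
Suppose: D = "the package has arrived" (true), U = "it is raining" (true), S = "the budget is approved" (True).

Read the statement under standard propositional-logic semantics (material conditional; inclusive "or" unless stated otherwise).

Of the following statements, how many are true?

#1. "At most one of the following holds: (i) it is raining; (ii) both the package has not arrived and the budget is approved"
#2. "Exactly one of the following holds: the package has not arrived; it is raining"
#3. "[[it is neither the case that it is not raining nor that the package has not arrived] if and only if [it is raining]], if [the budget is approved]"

#1: Parsed as U ↑ (¬D ∧ S)

¬D = ¬T = F
¬D ∧ S = F ∧ T = F
U ↑ (¬D ∧ S) = T ↑ F = T
Thus #1 is true.

#2: Formalization: ¬D ⊕ U

¬D = ¬T = F
¬D ⊕ U = F ⊕ T = T
Hence #2 is true.

#3: Formalization: S → ((¬U ↓ ¬D) ↔ U)

¬U = ¬T = F
¬D = ¬T = F
¬U ↓ ¬D = F ↓ F = T
(¬U ↓ ¬D) ↔ U = T ↔ T = T
S → ((¬U ↓ ¬D) ↔ U) = T → T = T
Thus #3 is true.

Count: 3.

3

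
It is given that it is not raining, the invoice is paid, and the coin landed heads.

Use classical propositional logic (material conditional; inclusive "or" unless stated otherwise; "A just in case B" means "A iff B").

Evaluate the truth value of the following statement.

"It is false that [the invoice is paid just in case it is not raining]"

False.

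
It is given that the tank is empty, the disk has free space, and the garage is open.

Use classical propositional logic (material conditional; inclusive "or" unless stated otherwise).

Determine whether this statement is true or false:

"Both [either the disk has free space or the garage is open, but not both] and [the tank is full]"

Let Q = "the disk is full" (F), R = "the garage is closed" (F), P = "the tank is full" (F).
In symbols: (~Q xor ~R) & P

~Q = ~F = T
~R = ~F = T
~Q xor ~R = T xor T = F
(~Q xor ~R) & P = F & F = F

False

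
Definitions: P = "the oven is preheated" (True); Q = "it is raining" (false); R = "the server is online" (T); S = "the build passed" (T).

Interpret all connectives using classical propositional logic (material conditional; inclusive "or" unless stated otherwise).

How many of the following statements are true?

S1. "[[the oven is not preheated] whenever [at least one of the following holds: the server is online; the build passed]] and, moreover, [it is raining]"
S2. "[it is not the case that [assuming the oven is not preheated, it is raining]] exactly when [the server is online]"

S1: Parsed as ((R or S) -> not P) and Q

R or S = True or True = True
not P = not True = False
(R or S) -> not P = True -> False = False
((R or S) -> not P) and Q = False and False = False
Hence S1 is false.

S2: Formalization: not (not P -> Q) iff R

not P = not True = False
not P -> Q = False -> False = True
not (not P -> Q) = not True = False
not (not P -> Q) iff R = False iff True = False
Hence S2 is false.

Count: 0.

0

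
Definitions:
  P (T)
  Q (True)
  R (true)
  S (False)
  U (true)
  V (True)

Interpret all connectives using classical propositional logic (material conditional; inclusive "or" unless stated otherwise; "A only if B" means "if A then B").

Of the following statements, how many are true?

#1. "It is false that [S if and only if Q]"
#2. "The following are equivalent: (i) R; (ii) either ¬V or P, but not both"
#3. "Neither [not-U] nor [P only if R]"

2

#1: In symbols: ¬(S ↔ Q)

S ↔ Q = F ↔ T = F
¬(S ↔ Q) = ¬F = T
Thus #1 is true.

#2: In symbols: R ↔ (¬V ⊕ P)

¬V = ¬T = F
¬V ⊕ P = F ⊕ T = T
R ↔ (¬V ⊕ P) = T ↔ T = T
Thus #2 is true.

#3: Parsed as ¬U ↓ (P → R)

¬U = ¬T = F
P → R = T → T = T
¬U ↓ (P → R) = F ↓ T = F
Thus #3 is false.

True statements: 2.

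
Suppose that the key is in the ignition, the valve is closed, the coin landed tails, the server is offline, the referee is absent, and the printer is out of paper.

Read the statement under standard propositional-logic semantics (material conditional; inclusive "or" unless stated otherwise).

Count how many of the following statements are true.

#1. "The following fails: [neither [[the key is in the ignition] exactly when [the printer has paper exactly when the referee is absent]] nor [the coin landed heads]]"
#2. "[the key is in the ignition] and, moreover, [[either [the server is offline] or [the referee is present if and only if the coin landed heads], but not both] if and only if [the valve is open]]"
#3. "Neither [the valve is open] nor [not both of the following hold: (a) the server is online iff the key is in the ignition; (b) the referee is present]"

Let U = "the key is in the ignition" (T), W = "the printer has paper" (F), G = "the referee is present" (F), R = "the coin landed heads" (F), H = "the server is online" (F), Q = "the valve is open" (F).

#1: In symbols: ~((U <-> (W <-> ~G)) nor R)

~G = ~F = T
W <-> ~G = F <-> T = F
U <-> (W <-> ~G) = T <-> F = F
(U <-> (W <-> ~G)) nor R = F nor F = T
~((U <-> (W <-> ~G)) nor R) = ~T = F
Hence #1 is false.

#2: This is U & ((~H xor (G <-> R)) <-> Q).

~H = ~F = T
G <-> R = F <-> F = T
~H xor (G <-> R) = T xor T = F
(~H xor (G <-> R)) <-> Q = F <-> F = T
U & ((~H xor (G <-> R)) <-> Q) = T & T = T
So #2 is true.

#3: Formalization: Q nor ((H <-> U) nand G)

H <-> U = F <-> T = F
(H <-> U) nand G = F nand F = T
Q nor ((H <-> U) nand G) = F nor T = F
So #3 is false.

True statements: 1.

1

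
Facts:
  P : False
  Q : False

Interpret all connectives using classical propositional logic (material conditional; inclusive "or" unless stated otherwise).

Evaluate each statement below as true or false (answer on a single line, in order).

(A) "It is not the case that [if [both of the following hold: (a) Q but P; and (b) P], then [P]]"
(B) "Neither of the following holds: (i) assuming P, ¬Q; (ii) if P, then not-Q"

(A) false, (B) false

(A): In symbols: not (((Q and P) and P) -> P)

Q and P = False and False = False
(Q and P) and P = False and False = False
((Q and P) and P) -> P = False -> False = True
not (((Q and P) and P) -> P) = not True = False
So (A) is false.

(B): This is (P -> not Q) nor (P -> not Q).

not Q = not False = True
P -> not Q = False -> True = True
not Q = not False = True
P -> not Q = False -> True = True
(P -> not Q) nor (P -> not Q) = True nor True = False
Hence (B) is false.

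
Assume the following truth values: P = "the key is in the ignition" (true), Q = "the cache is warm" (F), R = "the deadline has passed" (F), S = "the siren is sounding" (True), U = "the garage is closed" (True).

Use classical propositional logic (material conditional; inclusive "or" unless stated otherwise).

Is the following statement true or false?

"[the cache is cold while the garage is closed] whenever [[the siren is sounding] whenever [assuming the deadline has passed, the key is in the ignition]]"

Values: R=F, P=T, S=T, Q=F, U=T.
Parsed as ((R -> P) -> S) -> (~Q & U)

R -> P = F -> T = T
(R -> P) -> S = T -> T = T
~Q = ~F = T
~Q & U = T & T = T
((R -> P) -> S) -> (~Q & U) = T -> T = T

True.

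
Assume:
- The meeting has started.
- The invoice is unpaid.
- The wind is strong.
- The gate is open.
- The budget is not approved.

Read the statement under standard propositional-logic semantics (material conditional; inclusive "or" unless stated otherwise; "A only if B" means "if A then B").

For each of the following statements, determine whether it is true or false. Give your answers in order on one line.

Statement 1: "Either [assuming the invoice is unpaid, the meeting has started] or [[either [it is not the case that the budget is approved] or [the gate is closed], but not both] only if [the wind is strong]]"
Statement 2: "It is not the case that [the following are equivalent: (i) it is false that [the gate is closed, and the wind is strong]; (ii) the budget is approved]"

Let Q = "the invoice is paid" (False), P = "the meeting has started" (True), U = "the budget is approved" (False), S = "the gate is open" (True), R = "the wind is strong" (True).

Statement 1: Parsed as (not Q -> P) or ((not U xor not S) -> R)

not Q = not False = True
not Q -> P = True -> True = True
not U = not False = True
not S = not True = False
not U xor not S = True xor False = True
(not U xor not S) -> R = True -> True = True
(not Q -> P) or ((not U xor not S) -> R) = True or True = True
Hence Statement 1 is true.

Statement 2: This is not (not (not S and R) iff U).

not S = not True = False
not S and R = False and True = False
not (not S and R) = not False = True
not (not S and R) iff U = True iff False = False
not (not (not S and R) iff U) = not False = True
Thus Statement 2 is true.

Statement 1 True; Statement 2 True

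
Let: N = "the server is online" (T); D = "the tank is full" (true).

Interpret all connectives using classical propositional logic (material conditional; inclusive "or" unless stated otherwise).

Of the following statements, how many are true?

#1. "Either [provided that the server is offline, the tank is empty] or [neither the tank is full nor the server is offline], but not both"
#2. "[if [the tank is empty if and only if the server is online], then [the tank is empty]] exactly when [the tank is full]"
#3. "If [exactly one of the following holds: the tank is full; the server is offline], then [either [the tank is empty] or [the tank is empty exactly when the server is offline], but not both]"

3

#1: This is (¬N → ¬D) ⊕ (D ↓ ¬N).

¬N = ¬T = F
¬D = ¬T = F
¬N → ¬D = F → F = T
¬N = ¬T = F
D ↓ ¬N = T ↓ F = F
(¬N → ¬D) ⊕ (D ↓ ¬N) = T ⊕ F = T
Thus #1 is true.

#2: Parsed as ((¬D ↔ N) → ¬D) ↔ D

¬D = ¬T = F
¬D ↔ N = F ↔ T = F
¬D = ¬T = F
(¬D ↔ N) → ¬D = F → F = T
((¬D ↔ N) → ¬D) ↔ D = T ↔ T = T
Hence #2 is true.

#3: This is (D ⊕ ¬N) → (¬D ⊕ (¬D ↔ ¬N)).

¬N = ¬T = F
D ⊕ ¬N = T ⊕ F = T
¬D = ¬T = F
¬D = ¬T = F
¬N = ¬T = F
¬D ↔ ¬N = F ↔ F = T
¬D ⊕ (¬D ↔ ¬N) = F ⊕ T = T
(D ⊕ ¬N) → (¬D ⊕ (¬D ↔ ¬N)) = T → T = T
So #3 is true.

3 of the 3 statements are true.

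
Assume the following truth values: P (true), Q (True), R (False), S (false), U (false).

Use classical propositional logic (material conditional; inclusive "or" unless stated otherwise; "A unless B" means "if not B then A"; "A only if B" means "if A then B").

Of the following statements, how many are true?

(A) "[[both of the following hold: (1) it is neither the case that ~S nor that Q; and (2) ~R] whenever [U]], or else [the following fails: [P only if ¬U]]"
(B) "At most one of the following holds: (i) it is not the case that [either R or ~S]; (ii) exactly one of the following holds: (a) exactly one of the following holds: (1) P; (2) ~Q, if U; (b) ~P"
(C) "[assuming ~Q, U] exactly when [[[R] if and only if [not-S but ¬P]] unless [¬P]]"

3

(A): Formalization: (U -> ((not S nor Q) and not R)) or not (P -> not U)

not S = not False = True
not S nor Q = True nor True = False
not R = not False = True
(not S nor Q) and not R = False and True = False
U -> ((not S nor Q) and not R) = False -> False = True
not U = not False = True
P -> not U = True -> True = True
not (P -> not U) = not True = False
(U -> ((not S nor Q) and not R)) or not (P -> not U) = True or False = True
So (A) is true.

(B): In symbols: not (R or not S) nand ((P xor (U -> not Q)) xor not P)

not S = not False = True
R or not S = False or True = True
not (R or not S) = not True = False
not Q = not True = False
U -> not Q = False -> False = True
P xor (U -> not Q) = True xor True = False
not P = not True = False
(P xor (U -> not Q)) xor not P = False xor False = False
not (R or not S) nand ((P xor (U -> not Q)) xor not P) = False nand False = True
Thus (B) is true.

(C): In symbols: (not Q -> U) iff ((R iff (not S and not P)) or not P)

not Q = not True = False
not Q -> U = False -> False = True
not S = not False = True
not P = not True = False
not S and not P = True and False = False
R iff (not S and not P) = False iff False = True
not P = not True = False
(R iff (not S and not P)) or not P = True or False = True
(not Q -> U) iff ((R iff (not S and not P)) or not P) = True iff True = True
Hence (C) is true.

True statements: 3 ((A), (B), (C)).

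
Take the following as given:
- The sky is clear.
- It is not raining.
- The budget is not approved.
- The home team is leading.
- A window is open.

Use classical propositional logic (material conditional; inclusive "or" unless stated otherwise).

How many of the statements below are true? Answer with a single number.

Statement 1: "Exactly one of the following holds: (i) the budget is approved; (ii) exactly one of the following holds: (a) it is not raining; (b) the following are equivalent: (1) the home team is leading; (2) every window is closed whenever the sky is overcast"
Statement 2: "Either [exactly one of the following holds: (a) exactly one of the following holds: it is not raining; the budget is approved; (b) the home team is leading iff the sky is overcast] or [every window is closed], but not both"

1

Let K = "the budget is approved" (F), M = "it is raining" (F), R = "the home team is leading" (T), L = "the sky is overcast" (F), H = "a window is open" (T).

Statement 1: In symbols: K ⊕ (¬M ⊕ (R ↔ (L → ¬H)))

¬M = ¬F = T
¬H = ¬T = F
L → ¬H = F → F = T
R ↔ (L → ¬H) = T ↔ T = T
¬M ⊕ (R ↔ (L → ¬H)) = T ⊕ T = F
K ⊕ (¬M ⊕ (R ↔ (L → ¬H))) = F ⊕ F = F
So Statement 1 is false.

Statement 2: Parsed as ((¬M ⊕ K) ⊕ (R ↔ L)) ⊕ ¬H

¬M = ¬F = T
¬M ⊕ K = T ⊕ F = T
R ↔ L = T ↔ F = F
(¬M ⊕ K) ⊕ (R ↔ L) = T ⊕ F = T
¬H = ¬T = F
((¬M ⊕ K) ⊕ (R ↔ L)) ⊕ ¬H = T ⊕ F = T
Hence Statement 2 is true.

1 of the 2 statements is true.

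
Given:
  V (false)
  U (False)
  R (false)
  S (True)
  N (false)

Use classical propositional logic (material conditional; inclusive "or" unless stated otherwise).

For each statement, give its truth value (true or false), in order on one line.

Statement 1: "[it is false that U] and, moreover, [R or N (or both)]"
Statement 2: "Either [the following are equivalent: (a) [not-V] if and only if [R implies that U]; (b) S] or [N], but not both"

Statement 1: In symbols: ¬U ∧ (R ∨ N)

¬U = ¬F = T
R ∨ N = F ∨ F = F
¬U ∧ (R ∨ N) = T ∧ F = F
So Statement 1 is false.

Statement 2: Formalization: ((¬V ↔ (R → U)) ↔ S) ⊕ N

¬V = ¬F = T
R → U = F → F = T
¬V ↔ (R → U) = T ↔ T = T
(¬V ↔ (R → U)) ↔ S = T ↔ T = T
((¬V ↔ (R → U)) ↔ S) ⊕ N = T ⊕ F = T
Hence Statement 2 is true.

Statement 1 false / Statement 2 true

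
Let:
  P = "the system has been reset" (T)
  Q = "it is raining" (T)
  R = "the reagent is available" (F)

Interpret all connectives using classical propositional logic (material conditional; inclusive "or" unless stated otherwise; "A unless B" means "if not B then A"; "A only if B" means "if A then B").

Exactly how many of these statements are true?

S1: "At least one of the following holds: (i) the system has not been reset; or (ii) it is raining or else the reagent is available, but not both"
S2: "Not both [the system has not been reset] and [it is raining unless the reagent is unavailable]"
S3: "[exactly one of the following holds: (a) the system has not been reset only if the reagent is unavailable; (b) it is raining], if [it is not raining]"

3

S1: Formalization: ~P | (Q xor R)

~P = ~T = F
Q xor R = T xor F = T
~P | (Q xor R) = F | T = T
Hence S1 is true.

S2: Parsed as ~P nand (Q | ~R)

~P = ~T = F
~R = ~F = T
Q | ~R = T | T = T
~P nand (Q | ~R) = F nand T = T
So S2 is true.

S3: This is ~Q -> ((~P -> ~R) xor Q).

~Q = ~T = F
~P = ~T = F
~R = ~F = T
~P -> ~R = F -> T = T
(~P -> ~R) xor Q = T xor T = F
~Q -> ((~P -> ~R) xor Q) = F -> F = T
Thus S3 is true.

Count: 3.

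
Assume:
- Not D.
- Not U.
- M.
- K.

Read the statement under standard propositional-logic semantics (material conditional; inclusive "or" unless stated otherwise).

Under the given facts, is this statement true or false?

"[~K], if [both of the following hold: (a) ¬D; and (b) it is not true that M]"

The statement is true.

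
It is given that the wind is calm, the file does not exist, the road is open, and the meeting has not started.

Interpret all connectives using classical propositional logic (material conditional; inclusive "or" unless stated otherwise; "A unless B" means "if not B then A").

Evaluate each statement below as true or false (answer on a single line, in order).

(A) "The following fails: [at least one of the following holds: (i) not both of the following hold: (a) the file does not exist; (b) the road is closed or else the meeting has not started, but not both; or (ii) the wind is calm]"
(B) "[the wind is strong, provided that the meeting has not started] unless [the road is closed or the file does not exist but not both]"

Let Q = "the file exists" (F), R = "the road is closed" (F), S = "the meeting has started" (F), P = "the wind is strong" (F).

(A): In symbols: ¬((¬Q ↑ (R ⊕ ¬S)) ∨ ¬P)

¬Q = ¬F = T
¬S = ¬F = T
R ⊕ ¬S = F ⊕ T = T
¬Q ↑ (R ⊕ ¬S) = T ↑ T = F
¬P = ¬F = T
(¬Q ↑ (R ⊕ ¬S)) ∨ ¬P = F ∨ T = T
¬((¬Q ↑ (R ⊕ ¬S)) ∨ ¬P) = ¬T = F
Hence (A) is false.

(B): This is (¬S → P) ∨ (R ⊕ ¬Q).

¬S = ¬F = T
¬S → P = T → F = F
¬Q = ¬F = T
R ⊕ ¬Q = F ⊕ T = T
(¬S → P) ∨ (R ⊕ ¬Q) = F ∨ T = T
Thus (B) is true.

(A) False / (B) True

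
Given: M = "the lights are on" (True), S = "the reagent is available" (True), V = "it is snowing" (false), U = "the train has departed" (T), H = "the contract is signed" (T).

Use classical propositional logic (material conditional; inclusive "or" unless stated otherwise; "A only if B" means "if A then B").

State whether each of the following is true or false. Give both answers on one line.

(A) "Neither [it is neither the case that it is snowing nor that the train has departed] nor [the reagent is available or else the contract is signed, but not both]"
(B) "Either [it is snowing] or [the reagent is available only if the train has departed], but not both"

(A) True / (B) True

(A): In symbols: (V nor U) nor (S xor H)

V nor U = F nor T = F
S xor H = T xor T = F
(V nor U) nor (S xor H) = F nor F = T
So (A) is true.

(B): This is V xor (S -> U).

S -> U = T -> T = T
V xor (S -> U) = F xor T = T
Thus (B) is true.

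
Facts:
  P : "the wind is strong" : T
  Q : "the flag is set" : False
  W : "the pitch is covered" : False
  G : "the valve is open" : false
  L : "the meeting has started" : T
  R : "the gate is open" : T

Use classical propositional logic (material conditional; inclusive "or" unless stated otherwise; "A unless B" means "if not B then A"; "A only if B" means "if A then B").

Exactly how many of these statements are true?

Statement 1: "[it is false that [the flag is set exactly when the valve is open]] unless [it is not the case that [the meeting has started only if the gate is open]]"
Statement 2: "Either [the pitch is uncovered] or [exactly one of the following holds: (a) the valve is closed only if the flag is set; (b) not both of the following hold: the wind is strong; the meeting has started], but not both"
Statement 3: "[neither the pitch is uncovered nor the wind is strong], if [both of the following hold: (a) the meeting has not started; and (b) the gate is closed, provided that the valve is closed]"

2

Statement 1: In symbols: not (Q iff G) or not (L -> R)

Q iff G = False iff False = True
not (Q iff G) = not True = False
L -> R = True -> True = True
not (L -> R) = not True = False
not (Q iff G) or not (L -> R) = False or False = False
Hence Statement 1 is false.

Statement 2: This is not W xor ((not G -> Q) xor (P nand L)).

not W = not False = True
not G = not False = True
not G -> Q = True -> False = False
P nand L = True nand True = False
(not G -> Q) xor (P nand L) = False xor False = False
not W xor ((not G -> Q) xor (P nand L)) = True xor False = True
Thus Statement 2 is true.

Statement 3: Formalization: (not L and (not G -> not R)) -> (not W nor P)

not L = not True = False
not G = not False = True
not R = not True = False
not G -> not R = True -> False = False
not L and (not G -> not R) = False and False = False
not W = not False = True
not W nor P = True nor True = False
(not L and (not G -> not R)) -> (not W nor P) = False -> False = True
So Statement 3 is true.

True statements: 2 (Statement 2, Statement 3).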